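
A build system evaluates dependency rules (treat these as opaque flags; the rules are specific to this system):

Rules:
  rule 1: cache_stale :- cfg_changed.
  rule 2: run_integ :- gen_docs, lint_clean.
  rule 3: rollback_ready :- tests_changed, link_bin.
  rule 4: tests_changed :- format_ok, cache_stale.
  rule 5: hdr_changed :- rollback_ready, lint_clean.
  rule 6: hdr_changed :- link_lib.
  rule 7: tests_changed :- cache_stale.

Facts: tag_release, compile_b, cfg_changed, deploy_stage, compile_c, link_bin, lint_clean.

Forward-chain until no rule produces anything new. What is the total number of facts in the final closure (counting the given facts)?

11

Round 1: rule 1 [cache_stale :- cfg_changed.]. New: cache_stale.
Round 2: rule 7 [tests_changed :- cache_stale.]. New: tests_changed.
Round 3: rule 3 [rollback_ready :- tests_changed, link_bin.]. New: rollback_ready.
Round 4: rule 5 [hdr_changed :- rollback_ready, lint_clean.]. New: hdr_changed.
Closure: {cache_stale, cfg_changed, compile_b, compile_c, deploy_stage, hdr_changed, link_bin, lint_clean, rollback_ready, tag_release, tests_changed} — 11 facts.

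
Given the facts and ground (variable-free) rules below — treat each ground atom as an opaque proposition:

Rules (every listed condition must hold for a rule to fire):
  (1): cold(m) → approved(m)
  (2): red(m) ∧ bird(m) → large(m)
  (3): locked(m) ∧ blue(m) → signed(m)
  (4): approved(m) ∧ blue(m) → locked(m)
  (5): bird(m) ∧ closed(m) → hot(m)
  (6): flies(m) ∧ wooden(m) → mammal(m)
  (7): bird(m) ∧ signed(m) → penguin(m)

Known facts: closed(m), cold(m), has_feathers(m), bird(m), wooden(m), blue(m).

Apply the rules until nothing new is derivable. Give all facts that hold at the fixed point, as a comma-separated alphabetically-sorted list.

[1] (1) [cold(m) → approved(m)]; (5) [bird(m) ∧ closed(m) → hot(m)]. ⇒ new: approved(m), hot(m).
[2] (4) [approved(m) ∧ blue(m) → locked(m)]. ⇒ new: locked(m).
[3] (3) [locked(m) ∧ blue(m) → signed(m)]. ⇒ new: signed(m).
[4] (7) [bird(m) ∧ signed(m) → penguin(m)]. ⇒ new: penguin(m).

approved(m), bird(m), blue(m), closed(m), cold(m), has_feathers(m), hot(m), locked(m), penguin(m), signed(m), wooden(m)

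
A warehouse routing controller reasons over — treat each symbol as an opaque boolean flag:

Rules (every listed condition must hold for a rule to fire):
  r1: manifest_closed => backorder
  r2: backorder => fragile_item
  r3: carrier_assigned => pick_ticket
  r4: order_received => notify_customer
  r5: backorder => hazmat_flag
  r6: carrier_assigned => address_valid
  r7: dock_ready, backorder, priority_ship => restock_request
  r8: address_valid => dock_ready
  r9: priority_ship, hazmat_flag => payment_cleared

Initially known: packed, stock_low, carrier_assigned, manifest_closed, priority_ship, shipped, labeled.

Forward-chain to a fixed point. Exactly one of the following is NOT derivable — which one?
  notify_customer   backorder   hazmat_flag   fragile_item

[1] r1 [manifest_closed => backorder]; r3 [carrier_assigned => pick_ticket]; r6 [carrier_assigned => address_valid]. ⇒ new: backorder, pick_ticket, address_valid.
[2] r2 [backorder => fragile_item]; r5 [backorder => hazmat_flag]; r8 [address_valid => dock_ready]. ⇒ new: fragile_item, hazmat_flag, dock_ready.
[3] r7 [dock_ready, backorder, priority_ship => restock_request]; r9 [priority_ship, hazmat_flag => payment_cleared]. ⇒ new: restock_request, payment_cleared.
Derived: backorder (round 1), fragile_item (round 2), hazmat_flag (round 2). notify_customer never appears in any round.

notify_customer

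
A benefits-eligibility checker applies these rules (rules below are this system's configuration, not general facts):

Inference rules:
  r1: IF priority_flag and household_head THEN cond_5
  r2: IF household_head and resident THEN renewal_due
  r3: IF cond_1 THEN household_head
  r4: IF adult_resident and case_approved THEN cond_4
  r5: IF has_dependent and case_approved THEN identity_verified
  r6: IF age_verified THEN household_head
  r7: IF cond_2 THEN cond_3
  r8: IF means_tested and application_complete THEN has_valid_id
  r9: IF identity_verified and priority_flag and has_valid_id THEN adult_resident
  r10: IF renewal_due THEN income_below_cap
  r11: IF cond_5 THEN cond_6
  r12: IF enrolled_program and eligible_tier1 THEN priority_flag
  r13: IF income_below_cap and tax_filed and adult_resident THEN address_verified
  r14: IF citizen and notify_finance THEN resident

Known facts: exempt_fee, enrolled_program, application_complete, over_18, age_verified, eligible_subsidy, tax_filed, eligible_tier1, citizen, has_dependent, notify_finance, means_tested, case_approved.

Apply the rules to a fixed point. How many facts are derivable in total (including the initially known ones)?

25

Round 1: r5 [IF has_dependent and case_approved THEN identity_verified]; r6 [IF age_verified THEN household_head]; r8 [IF means_tested and application_complete THEN has_valid_id]; r12 [IF enrolled_program and eligible_tier1 THEN priority_flag]; r14 [IF citizen and notify_finance THEN resident]. Adds identity_verified, household_head, has_valid_id, priority_flag, resident.
Round 2: r1 [IF priority_flag and household_head THEN cond_5]; r2 [IF household_head and resident THEN renewal_due]; r9 [IF identity_verified and priority_flag and has_valid_id THEN adult_resident]. Adds cond_5, renewal_due, adult_resident.
Round 3: r4 [IF adult_resident and case_approved THEN cond_4]; r10 [IF renewal_due THEN income_below_cap]; r11 [IF cond_5 THEN cond_6]. Adds cond_4, income_below_cap, cond_6.
Round 4: r13 [IF income_below_cap and tax_filed and adult_resident THEN address_verified]. Adds address_verified.
Closure: {address_verified, adult_resident, age_verified, application_complete, case_approved, citizen, cond_4, cond_5, cond_6, eligible_subsidy, eligible_tier1, enrolled_program, exempt_fee, has_dependent, has_valid_id, household_head, identity_verified, income_below_cap, means_tested, notify_finance, over_18, priority_flag, renewal_due, resident, tax_filed} — 25 facts.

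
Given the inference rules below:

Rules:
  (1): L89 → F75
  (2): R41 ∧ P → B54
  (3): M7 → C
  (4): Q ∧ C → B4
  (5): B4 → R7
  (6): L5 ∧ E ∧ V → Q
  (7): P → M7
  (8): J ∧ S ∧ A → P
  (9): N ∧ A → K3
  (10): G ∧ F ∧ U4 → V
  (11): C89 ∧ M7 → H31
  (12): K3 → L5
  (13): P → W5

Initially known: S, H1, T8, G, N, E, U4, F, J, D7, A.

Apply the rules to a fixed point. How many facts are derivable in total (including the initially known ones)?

21

Round 1 fires (8), (9), (10), giving P, K3, V.
Round 2 fires (7), (12), (13), giving M7, L5, W5.
Round 3 fires (3), (6), giving C, Q.
Round 4 fires (4), giving B4.
Round 5 fires (5), giving R7.
Closure: {A, B4, C, D7, E, F, G, H1, J, K3, L5, M7, N, P, Q, R7, S, T8, U4, V, W5} — 21 facts.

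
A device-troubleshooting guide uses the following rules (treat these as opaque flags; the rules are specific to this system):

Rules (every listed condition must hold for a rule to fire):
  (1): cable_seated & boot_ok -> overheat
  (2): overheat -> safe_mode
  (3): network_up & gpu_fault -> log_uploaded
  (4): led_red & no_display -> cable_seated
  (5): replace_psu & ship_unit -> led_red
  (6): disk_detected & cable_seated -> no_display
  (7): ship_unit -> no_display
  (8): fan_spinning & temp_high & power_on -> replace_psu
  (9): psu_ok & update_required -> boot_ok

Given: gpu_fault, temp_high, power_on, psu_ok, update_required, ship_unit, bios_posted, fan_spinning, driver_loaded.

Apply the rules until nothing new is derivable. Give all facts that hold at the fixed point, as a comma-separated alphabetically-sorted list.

[1] (7) [ship_unit -> no_display]; (8) [fan_spinning & temp_high & power_on -> replace_psu]; (9) [psu_ok & update_required -> boot_ok]. ⇒ new: no_display, replace_psu, boot_ok.
[2] (5) [replace_psu & ship_unit -> led_red]. ⇒ new: led_red.
[3] (4) [led_red & no_display -> cable_seated]. ⇒ new: cable_seated.
[4] (1) [cable_seated & boot_ok -> overheat]. ⇒ new: overheat.
[5] (2) [overheat -> safe_mode]. ⇒ new: safe_mode.

bios_posted, boot_ok, cable_seated, driver_loaded, fan_spinning, gpu_fault, led_red, no_display, overheat, power_on, psu_ok, replace_psu, safe_mode, ship_unit, temp_high, update_required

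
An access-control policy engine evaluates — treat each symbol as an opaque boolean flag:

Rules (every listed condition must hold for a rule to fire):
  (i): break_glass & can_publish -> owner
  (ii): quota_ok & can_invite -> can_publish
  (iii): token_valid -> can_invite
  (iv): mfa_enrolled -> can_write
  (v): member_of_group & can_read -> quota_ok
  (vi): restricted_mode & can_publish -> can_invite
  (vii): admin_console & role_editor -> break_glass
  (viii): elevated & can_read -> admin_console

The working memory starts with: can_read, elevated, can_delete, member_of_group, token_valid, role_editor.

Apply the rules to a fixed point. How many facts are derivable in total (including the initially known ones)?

Round 1: (iii) [token_valid -> can_invite]; (v) [member_of_group & can_read -> quota_ok]; (viii) [elevated & can_read -> admin_console]. Adds can_invite, quota_ok, admin_console.
Round 2: (ii) [quota_ok & can_invite -> can_publish]; (vii) [admin_console & role_editor -> break_glass]. Adds can_publish, break_glass.
Round 3: (i) [break_glass & can_publish -> owner]. Adds owner.
Closure: {admin_console, break_glass, can_delete, can_invite, can_publish, can_read, elevated, member_of_group, owner, quota_ok, role_editor, token_valid} — 12 facts.

12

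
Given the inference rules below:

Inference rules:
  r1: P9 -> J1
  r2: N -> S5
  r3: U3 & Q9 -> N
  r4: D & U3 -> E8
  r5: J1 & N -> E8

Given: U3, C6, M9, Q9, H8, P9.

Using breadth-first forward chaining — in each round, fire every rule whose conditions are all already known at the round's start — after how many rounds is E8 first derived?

[1] r1 [P9 -> J1]; r3 [U3 & Q9 -> N]. ⇒ new: J1, N.
[2] r2 [N -> S5]; r5 [J1 & N -> E8]. ⇒ new: S5, E8.
E8 first appears in round 2.

2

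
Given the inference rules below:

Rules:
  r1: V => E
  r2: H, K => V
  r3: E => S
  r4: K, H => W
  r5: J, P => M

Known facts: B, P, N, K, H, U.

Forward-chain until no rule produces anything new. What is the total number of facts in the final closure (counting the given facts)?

10

Round 1: r2 [H, K => V]; r4 [K, H => W]. New: V, W.
Round 2: r1 [V => E]. New: E.
Round 3: r3 [E => S]. New: S.
Closure: {B, E, H, K, N, P, S, U, V, W} — 10 facts.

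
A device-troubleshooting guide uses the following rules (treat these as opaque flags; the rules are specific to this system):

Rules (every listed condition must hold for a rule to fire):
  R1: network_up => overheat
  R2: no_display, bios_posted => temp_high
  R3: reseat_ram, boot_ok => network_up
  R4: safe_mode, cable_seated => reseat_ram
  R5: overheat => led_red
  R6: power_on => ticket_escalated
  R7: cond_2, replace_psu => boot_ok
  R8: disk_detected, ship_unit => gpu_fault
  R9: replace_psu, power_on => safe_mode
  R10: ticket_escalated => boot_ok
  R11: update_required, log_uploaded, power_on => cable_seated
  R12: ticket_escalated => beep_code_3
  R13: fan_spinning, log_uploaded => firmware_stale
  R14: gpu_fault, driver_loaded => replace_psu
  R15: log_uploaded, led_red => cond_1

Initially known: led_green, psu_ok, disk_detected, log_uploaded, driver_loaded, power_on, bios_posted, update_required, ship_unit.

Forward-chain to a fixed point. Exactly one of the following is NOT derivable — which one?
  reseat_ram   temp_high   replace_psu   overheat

temp_high

[1] R6 [power_on => ticket_escalated]; R8 [disk_detected, ship_unit => gpu_fault]; R11 [update_required, log_uploaded, power_on => cable_seated]. ⇒ new: ticket_escalated, gpu_fault, cable_seated.
[2] R10 [ticket_escalated => boot_ok]; R12 [ticket_escalated => beep_code_3]; R14 [gpu_fault, driver_loaded => replace_psu]. ⇒ new: boot_ok, beep_code_3, replace_psu.
[3] R9 [replace_psu, power_on => safe_mode]. ⇒ new: safe_mode.
[4] R4 [safe_mode, cable_seated => reseat_ram]. ⇒ new: reseat_ram.
[5] R3 [reseat_ram, boot_ok => network_up]. ⇒ new: network_up.
[6] R1 [network_up => overheat]. ⇒ new: overheat.
[7] R5 [overheat => led_red]. ⇒ new: led_red.
[8] R15 [log_uploaded, led_red => cond_1]. ⇒ new: cond_1.
Derived: reseat_ram (round 4), replace_psu (round 2), overheat (round 6). temp_high never appears in any round.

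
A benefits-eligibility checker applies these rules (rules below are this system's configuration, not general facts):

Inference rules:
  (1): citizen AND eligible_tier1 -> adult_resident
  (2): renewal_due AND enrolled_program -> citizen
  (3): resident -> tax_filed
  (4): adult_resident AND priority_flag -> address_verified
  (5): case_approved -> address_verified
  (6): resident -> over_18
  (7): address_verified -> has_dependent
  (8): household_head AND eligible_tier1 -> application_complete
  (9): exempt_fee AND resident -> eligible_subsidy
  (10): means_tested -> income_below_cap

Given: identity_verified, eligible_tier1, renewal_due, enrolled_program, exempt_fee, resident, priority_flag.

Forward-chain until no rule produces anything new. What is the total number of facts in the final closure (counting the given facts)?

Round 1 fires (2), (3), (6), (9), giving citizen, tax_filed, over_18, eligible_subsidy.
Round 2 fires (1), giving adult_resident.
Round 3 fires (4), giving address_verified.
Round 4 fires (7), giving has_dependent.
Closure: {address_verified, adult_resident, citizen, eligible_subsidy, eligible_tier1, enrolled_program, exempt_fee, has_dependent, identity_verified, over_18, priority_flag, renewal_due, resident, tax_filed} — 14 facts.

14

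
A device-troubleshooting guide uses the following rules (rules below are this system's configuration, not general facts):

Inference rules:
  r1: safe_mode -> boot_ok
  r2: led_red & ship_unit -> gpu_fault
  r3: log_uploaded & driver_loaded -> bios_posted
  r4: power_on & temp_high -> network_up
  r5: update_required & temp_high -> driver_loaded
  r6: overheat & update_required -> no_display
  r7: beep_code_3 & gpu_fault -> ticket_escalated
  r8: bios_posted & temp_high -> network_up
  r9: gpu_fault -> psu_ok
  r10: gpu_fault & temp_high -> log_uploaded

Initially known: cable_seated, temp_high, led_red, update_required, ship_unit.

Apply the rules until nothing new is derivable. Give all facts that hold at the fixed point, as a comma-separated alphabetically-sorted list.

Round 1: r2 [led_red & ship_unit -> gpu_fault]; r5 [update_required & temp_high -> driver_loaded]. New: gpu_fault, driver_loaded.
Round 2: r9 [gpu_fault -> psu_ok]; r10 [gpu_fault & temp_high -> log_uploaded]. New: psu_ok, log_uploaded.
Round 3: r3 [log_uploaded & driver_loaded -> bios_posted]. New: bios_posted.
Round 4: r8 [bios_posted & temp_high -> network_up]. New: network_up.

bios_posted, cable_seated, driver_loaded, gpu_fault, led_red, log_uploaded, network_up, psu_ok, ship_unit, temp_high, update_required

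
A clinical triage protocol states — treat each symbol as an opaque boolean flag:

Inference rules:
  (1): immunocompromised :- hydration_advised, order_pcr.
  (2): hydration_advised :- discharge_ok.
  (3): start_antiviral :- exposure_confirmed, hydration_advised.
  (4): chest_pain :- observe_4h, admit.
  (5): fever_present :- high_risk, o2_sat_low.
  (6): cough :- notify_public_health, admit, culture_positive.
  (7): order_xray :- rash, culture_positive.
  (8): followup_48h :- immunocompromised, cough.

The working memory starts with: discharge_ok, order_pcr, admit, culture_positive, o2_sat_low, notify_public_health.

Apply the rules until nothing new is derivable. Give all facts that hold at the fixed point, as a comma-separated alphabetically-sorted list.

[1] (2) [hydration_advised :- discharge_ok.]; (6) [cough :- notify_public_health, admit, culture_positive.]. ⇒ new: hydration_advised, cough.
[2] (1) [immunocompromised :- hydration_advised, order_pcr.]. ⇒ new: immunocompromised.
[3] (8) [followup_48h :- immunocompromised, cough.]. ⇒ new: followup_48h.

admit, cough, culture_positive, discharge_ok, followup_48h, hydration_advised, immunocompromised, notify_public_health, o2_sat_low, order_pcr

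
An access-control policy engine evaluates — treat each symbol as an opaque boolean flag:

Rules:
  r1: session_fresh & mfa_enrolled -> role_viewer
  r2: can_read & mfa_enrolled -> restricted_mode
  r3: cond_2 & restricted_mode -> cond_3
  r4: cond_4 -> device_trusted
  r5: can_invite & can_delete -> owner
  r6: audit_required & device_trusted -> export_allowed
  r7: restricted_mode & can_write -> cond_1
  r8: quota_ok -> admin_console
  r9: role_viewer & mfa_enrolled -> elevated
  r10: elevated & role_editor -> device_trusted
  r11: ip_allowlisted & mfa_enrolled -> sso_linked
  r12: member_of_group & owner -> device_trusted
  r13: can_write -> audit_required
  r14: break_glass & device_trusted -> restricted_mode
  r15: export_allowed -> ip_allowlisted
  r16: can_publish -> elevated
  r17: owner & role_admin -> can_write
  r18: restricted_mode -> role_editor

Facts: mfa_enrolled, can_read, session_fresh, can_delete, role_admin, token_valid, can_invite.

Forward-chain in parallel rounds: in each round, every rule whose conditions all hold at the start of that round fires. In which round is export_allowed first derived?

Round 1: r1 [session_fresh & mfa_enrolled -> role_viewer]; r2 [can_read & mfa_enrolled -> restricted_mode]; r5 [can_invite & can_delete -> owner]. New: role_viewer, restricted_mode, owner.
Round 2: r9 [role_viewer & mfa_enrolled -> elevated]; r17 [owner & role_admin -> can_write]; r18 [restricted_mode -> role_editor]. New: elevated, can_write, role_editor.
Round 3: r7 [restricted_mode & can_write -> cond_1]; r10 [elevated & role_editor -> device_trusted]; r13 [can_write -> audit_required]. New: cond_1, device_trusted, audit_required.
Round 4: r6 [audit_required & device_trusted -> export_allowed]. New: export_allowed.
export_allowed first appears in round 4.

4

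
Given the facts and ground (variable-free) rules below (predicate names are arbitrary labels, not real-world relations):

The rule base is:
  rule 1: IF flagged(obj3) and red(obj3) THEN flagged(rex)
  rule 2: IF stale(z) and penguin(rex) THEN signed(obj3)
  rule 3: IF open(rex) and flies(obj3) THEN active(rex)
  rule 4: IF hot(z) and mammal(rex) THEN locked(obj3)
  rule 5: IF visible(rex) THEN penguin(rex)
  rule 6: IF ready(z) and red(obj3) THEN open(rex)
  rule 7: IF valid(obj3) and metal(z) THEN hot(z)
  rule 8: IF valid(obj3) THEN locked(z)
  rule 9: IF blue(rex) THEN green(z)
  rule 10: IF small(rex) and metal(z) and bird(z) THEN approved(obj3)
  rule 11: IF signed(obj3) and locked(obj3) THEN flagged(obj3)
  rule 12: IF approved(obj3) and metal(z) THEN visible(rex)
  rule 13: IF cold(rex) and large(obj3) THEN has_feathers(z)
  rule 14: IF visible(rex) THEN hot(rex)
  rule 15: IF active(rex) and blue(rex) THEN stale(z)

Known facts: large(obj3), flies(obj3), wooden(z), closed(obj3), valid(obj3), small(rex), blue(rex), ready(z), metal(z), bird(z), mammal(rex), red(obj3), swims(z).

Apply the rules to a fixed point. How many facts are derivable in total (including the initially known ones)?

Round 1 — rule 6, rule 7, rule 8, rule 9, rule 10, derive open(rex), hot(z), locked(z), green(z), approved(obj3).
Round 2 — rule 3, rule 4, rule 12, derive active(rex), locked(obj3), visible(rex).
Round 3 — rule 5, rule 14, rule 15, derive penguin(rex), hot(rex), stale(z).
Round 4 — rule 2, derive signed(obj3).
Round 5 — rule 11, derive flagged(obj3).
Round 6 — rule 1, derive flagged(rex).
Closure: {active(rex), approved(obj3), bird(z), blue(rex), closed(obj3), flagged(obj3), flagged(rex), flies(obj3), green(z), hot(rex), hot(z), large(obj3), locked(obj3), locked(z), mammal(rex), metal(z), open(rex), penguin(rex), ready(z), red(obj3), signed(obj3), small(rex), stale(z), swims(z), valid(obj3), visible(rex), wooden(z)} — 27 facts.

27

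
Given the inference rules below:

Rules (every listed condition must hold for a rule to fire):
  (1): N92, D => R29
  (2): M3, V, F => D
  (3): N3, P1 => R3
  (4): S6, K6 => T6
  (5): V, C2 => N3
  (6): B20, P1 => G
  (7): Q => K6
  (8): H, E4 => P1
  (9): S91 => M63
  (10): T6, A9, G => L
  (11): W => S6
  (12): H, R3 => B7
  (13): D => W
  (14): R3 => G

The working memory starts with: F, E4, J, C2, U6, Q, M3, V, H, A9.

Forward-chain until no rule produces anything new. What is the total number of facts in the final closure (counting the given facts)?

Round 1 — (2), (5), (7), (8), derive D, N3, K6, P1.
Round 2 — (3), (13), derive R3, W.
Round 3 — (11), (12), (14), derive S6, B7, G.
Round 4 — (4), derive T6.
Round 5 — (10), derive L.
Closure: {A9, B7, C2, D, E4, F, G, H, J, K6, L, M3, N3, P1, Q, R3, S6, T6, U6, V, W} — 21 facts.

21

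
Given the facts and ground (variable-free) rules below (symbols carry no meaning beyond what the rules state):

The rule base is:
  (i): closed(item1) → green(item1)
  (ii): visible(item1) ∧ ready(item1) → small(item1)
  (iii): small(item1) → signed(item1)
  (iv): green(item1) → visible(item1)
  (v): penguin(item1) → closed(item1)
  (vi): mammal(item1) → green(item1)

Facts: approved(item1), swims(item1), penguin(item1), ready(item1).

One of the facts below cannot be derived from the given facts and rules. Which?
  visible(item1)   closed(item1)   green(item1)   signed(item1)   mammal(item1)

mammal(item1)

Round 1 fires (v), giving closed(item1).
Round 2 fires (i), giving green(item1).
Round 3 fires (iv), giving visible(item1).
Round 4 fires (ii), giving small(item1).
Round 5 fires (iii), giving signed(item1).
Derived: green(item1) (round 2), signed(item1) (round 5), visible(item1) (round 3), closed(item1) (round 1). mammal(item1) never appears in any round.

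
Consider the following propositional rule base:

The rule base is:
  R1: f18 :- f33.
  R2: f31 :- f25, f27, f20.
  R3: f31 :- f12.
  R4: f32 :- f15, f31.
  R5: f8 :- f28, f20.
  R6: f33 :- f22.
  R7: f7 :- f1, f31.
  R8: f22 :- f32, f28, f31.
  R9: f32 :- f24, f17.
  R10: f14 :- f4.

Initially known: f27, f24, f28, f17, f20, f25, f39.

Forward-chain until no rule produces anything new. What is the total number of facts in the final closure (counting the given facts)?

Round 1: R2 [f31 :- f25, f27, f20.]; R5 [f8 :- f28, f20.]; R9 [f32 :- f24, f17.]. New: f31, f8, f32.
Round 2: R8 [f22 :- f32, f28, f31.]. New: f22.
Round 3: R6 [f33 :- f22.]. New: f33.
Round 4: R1 [f18 :- f33.]. New: f18.
Closure: {f17, f18, f20, f22, f24, f25, f27, f28, f31, f32, f33, f39, f8} — 13 facts.

13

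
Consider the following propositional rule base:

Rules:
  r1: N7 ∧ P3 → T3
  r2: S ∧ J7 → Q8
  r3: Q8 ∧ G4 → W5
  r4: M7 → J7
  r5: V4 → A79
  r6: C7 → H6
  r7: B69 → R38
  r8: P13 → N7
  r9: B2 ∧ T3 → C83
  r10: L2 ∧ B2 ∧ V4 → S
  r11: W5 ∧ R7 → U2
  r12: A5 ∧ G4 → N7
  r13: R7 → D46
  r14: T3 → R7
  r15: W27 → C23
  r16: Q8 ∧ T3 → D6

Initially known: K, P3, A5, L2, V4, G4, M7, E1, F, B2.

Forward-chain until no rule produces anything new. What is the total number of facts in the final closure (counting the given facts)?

[1] r4 [M7 → J7]; r5 [V4 → A79]; r10 [L2 ∧ B2 ∧ V4 → S]; r12 [A5 ∧ G4 → N7]. ⇒ new: J7, A79, S, N7.
[2] r1 [N7 ∧ P3 → T3]; r2 [S ∧ J7 → Q8]. ⇒ new: T3, Q8.
[3] r3 [Q8 ∧ G4 → W5]; r9 [B2 ∧ T3 → C83]; r14 [T3 → R7]; r16 [Q8 ∧ T3 → D6]. ⇒ new: W5, C83, R7, D6.
[4] r11 [W5 ∧ R7 → U2]; r13 [R7 → D46]. ⇒ new: U2, D46.
Closure: {A5, A79, B2, C83, D46, D6, E1, F, G4, J7, K, L2, M7, N7, P3, Q8, R7, S, T3, U2, V4, W5} — 22 facts.

22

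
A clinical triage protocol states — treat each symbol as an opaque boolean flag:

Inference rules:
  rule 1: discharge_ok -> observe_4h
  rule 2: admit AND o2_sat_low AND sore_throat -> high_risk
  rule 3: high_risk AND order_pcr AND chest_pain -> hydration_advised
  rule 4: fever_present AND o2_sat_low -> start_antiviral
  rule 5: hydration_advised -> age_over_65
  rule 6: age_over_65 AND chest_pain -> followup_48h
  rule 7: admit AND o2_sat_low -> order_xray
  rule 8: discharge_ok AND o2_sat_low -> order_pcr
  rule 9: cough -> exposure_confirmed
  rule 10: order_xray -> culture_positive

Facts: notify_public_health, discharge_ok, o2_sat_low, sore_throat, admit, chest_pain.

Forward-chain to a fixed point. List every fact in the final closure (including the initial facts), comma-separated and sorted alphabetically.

admit, age_over_65, chest_pain, culture_positive, discharge_ok, followup_48h, high_risk, hydration_advised, notify_public_health, o2_sat_low, observe_4h, order_pcr, order_xray, sore_throat

Round 1 — rule 1, rule 2, rule 7, rule 8, derive observe_4h, high_risk, order_xray, order_pcr.
Round 2 — rule 3, rule 10, derive hydration_advised, culture_positive.
Round 3 — rule 5, derive age_over_65.
Round 4 — rule 6, derive followup_48h.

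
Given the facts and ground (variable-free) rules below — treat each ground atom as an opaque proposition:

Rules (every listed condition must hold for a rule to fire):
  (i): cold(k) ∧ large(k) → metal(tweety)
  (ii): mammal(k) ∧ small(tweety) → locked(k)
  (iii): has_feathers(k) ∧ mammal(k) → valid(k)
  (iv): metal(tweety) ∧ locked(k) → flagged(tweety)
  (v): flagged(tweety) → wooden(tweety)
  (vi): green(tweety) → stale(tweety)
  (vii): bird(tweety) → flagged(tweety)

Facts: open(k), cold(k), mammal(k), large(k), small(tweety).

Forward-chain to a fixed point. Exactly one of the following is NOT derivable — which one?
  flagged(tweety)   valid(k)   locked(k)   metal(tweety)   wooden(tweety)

valid(k)

Round 1: (i) [cold(k) ∧ large(k) → metal(tweety)]; (ii) [mammal(k) ∧ small(tweety) → locked(k)]. Adds metal(tweety), locked(k).
Round 2: (iv) [metal(tweety) ∧ locked(k) → flagged(tweety)]. Adds flagged(tweety).
Round 3: (v) [flagged(tweety) → wooden(tweety)]. Adds wooden(tweety).
Derived: wooden(tweety) (round 3), locked(k) (round 1), flagged(tweety) (round 2), metal(tweety) (round 1). valid(k) never appears in any round.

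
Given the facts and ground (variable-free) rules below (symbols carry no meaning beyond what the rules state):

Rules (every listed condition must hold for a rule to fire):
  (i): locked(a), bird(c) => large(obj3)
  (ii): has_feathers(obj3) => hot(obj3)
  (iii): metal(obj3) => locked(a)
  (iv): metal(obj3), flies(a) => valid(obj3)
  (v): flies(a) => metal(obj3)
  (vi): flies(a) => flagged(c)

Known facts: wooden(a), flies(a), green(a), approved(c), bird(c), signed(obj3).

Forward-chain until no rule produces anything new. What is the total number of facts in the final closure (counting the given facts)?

11

Round 1: (v) [flies(a) => metal(obj3)]; (vi) [flies(a) => flagged(c)]. Adds metal(obj3), flagged(c).
Round 2: (iii) [metal(obj3) => locked(a)]; (iv) [metal(obj3), flies(a) => valid(obj3)]. Adds locked(a), valid(obj3).
Round 3: (i) [locked(a), bird(c) => large(obj3)]. Adds large(obj3).
Closure: {approved(c), bird(c), flagged(c), flies(a), green(a), large(obj3), locked(a), metal(obj3), signed(obj3), valid(obj3), wooden(a)} — 11 facts.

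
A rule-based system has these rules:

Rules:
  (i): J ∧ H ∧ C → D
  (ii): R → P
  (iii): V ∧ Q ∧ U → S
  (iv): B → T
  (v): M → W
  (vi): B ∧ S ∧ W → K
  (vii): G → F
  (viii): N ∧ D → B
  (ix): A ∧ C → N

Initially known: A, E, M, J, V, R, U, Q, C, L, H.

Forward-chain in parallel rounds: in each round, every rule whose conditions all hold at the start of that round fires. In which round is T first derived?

3

[1] (i) [J ∧ H ∧ C → D]; (ii) [R → P]; (iii) [V ∧ Q ∧ U → S]; (v) [M → W]; (ix) [A ∧ C → N]. ⇒ new: D, P, S, W, N.
[2] (viii) [N ∧ D → B]. ⇒ new: B.
[3] (iv) [B → T]; (vi) [B ∧ S ∧ W → K]. ⇒ new: T, K.
T first appears in round 3.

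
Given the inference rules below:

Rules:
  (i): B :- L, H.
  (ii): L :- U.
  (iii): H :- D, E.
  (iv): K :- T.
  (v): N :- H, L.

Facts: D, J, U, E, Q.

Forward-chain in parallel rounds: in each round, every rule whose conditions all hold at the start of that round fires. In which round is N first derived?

Round 1: (ii) [L :- U.]; (iii) [H :- D, E.]. Adds L, H.
Round 2: (i) [B :- L, H.]; (v) [N :- H, L.]. Adds B, N.
N first appears in round 2.

2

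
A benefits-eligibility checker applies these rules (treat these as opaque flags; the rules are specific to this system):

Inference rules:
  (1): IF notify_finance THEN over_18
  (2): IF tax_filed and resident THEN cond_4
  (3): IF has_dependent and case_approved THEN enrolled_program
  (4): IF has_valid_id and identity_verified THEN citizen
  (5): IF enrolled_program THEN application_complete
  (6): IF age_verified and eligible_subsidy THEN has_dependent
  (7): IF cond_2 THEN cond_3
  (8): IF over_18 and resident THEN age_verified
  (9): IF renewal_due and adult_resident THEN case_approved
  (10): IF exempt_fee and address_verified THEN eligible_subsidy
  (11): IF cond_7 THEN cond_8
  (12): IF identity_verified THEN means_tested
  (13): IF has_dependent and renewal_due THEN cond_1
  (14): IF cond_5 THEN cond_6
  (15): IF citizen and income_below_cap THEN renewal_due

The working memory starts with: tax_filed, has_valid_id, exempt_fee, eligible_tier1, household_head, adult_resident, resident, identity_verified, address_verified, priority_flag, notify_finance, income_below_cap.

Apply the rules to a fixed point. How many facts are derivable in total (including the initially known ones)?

Round 1 fires (1), (2), (4), (10), (12), giving over_18, cond_4, citizen, eligible_subsidy, means_tested.
Round 2 fires (8), (15), giving age_verified, renewal_due.
Round 3 fires (6), (9), giving has_dependent, case_approved.
Round 4 fires (3), (13), giving enrolled_program, cond_1.
Round 5 fires (5), giving application_complete.
Closure: {address_verified, adult_resident, age_verified, application_complete, case_approved, citizen, cond_1, cond_4, eligible_subsidy, eligible_tier1, enrolled_program, exempt_fee, has_dependent, has_valid_id, household_head, identity_verified, income_below_cap, means_tested, notify_finance, over_18, priority_flag, renewal_due, resident, tax_filed} — 24 facts.

24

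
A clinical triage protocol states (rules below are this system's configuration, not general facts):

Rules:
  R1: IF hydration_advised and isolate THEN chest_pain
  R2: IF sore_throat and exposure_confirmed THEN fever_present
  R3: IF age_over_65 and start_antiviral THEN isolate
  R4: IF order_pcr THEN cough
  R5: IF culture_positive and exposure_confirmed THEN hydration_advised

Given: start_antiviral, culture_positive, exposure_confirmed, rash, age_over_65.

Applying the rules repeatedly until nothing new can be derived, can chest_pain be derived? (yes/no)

yes

Round 1: R3 [IF age_over_65 and start_antiviral THEN isolate]; R5 [IF culture_positive and exposure_confirmed THEN hydration_advised]. Adds isolate, hydration_advised.
Round 2: R1 [IF hydration_advised and isolate THEN chest_pain]. Adds chest_pain.
chest_pain appears in round 2, so it is derivable.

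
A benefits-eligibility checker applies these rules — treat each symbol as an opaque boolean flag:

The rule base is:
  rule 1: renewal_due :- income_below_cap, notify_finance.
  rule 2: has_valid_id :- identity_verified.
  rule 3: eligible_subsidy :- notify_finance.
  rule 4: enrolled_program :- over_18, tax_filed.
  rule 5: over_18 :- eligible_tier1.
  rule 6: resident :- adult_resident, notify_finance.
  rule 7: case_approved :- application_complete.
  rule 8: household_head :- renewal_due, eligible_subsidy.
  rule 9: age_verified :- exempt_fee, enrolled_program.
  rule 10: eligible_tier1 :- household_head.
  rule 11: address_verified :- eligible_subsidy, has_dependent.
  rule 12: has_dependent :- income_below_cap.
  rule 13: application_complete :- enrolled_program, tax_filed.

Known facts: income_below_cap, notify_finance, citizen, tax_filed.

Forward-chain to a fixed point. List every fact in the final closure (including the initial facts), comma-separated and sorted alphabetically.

address_verified, application_complete, case_approved, citizen, eligible_subsidy, eligible_tier1, enrolled_program, has_dependent, household_head, income_below_cap, notify_finance, over_18, renewal_due, tax_filed

Round 1: rule 1 [renewal_due :- income_below_cap, notify_finance.]; rule 3 [eligible_subsidy :- notify_finance.]; rule 12 [has_dependent :- income_below_cap.]. Adds renewal_due, eligible_subsidy, has_dependent.
Round 2: rule 8 [household_head :- renewal_due, eligible_subsidy.]; rule 11 [address_verified :- eligible_subsidy, has_dependent.]. Adds household_head, address_verified.
Round 3: rule 10 [eligible_tier1 :- household_head.]. Adds eligible_tier1.
Round 4: rule 5 [over_18 :- eligible_tier1.]. Adds over_18.
Round 5: rule 4 [enrolled_program :- over_18, tax_filed.]. Adds enrolled_program.
Round 6: rule 13 [application_complete :- enrolled_program, tax_filed.]. Adds application_complete.
Round 7: rule 7 [case_approved :- application_complete.]. Adds case_approved.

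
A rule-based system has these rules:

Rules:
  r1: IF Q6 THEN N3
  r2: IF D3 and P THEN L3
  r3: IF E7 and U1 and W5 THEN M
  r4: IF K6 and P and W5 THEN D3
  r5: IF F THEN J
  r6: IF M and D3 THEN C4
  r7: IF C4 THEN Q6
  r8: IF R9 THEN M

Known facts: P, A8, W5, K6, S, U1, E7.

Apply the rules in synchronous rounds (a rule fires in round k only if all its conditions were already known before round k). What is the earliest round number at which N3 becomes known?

4

Round 1: r3 [IF E7 and U1 and W5 THEN M]; r4 [IF K6 and P and W5 THEN D3]. New: M, D3.
Round 2: r2 [IF D3 and P THEN L3]; r6 [IF M and D3 THEN C4]. New: L3, C4.
Round 3: r7 [IF C4 THEN Q6]. New: Q6.
Round 4: r1 [IF Q6 THEN N3]. New: N3.
N3 first appears in round 4.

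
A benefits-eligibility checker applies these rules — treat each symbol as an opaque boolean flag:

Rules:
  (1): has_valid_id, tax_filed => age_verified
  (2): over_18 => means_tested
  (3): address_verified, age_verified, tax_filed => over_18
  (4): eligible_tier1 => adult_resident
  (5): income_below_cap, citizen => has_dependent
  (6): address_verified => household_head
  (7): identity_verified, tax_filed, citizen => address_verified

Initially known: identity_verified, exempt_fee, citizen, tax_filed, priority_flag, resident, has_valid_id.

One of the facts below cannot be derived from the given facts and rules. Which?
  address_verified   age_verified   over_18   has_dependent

Round 1: (1) [has_valid_id, tax_filed => age_verified]; (7) [identity_verified, tax_filed, citizen => address_verified]. Adds age_verified, address_verified.
Round 2: (3) [address_verified, age_verified, tax_filed => over_18]; (6) [address_verified => household_head]. Adds over_18, household_head.
Round 3: (2) [over_18 => means_tested]. Adds means_tested.
Derived: over_18 (round 2), age_verified (round 1), address_verified (round 1). has_dependent never appears in any round.

has_dependent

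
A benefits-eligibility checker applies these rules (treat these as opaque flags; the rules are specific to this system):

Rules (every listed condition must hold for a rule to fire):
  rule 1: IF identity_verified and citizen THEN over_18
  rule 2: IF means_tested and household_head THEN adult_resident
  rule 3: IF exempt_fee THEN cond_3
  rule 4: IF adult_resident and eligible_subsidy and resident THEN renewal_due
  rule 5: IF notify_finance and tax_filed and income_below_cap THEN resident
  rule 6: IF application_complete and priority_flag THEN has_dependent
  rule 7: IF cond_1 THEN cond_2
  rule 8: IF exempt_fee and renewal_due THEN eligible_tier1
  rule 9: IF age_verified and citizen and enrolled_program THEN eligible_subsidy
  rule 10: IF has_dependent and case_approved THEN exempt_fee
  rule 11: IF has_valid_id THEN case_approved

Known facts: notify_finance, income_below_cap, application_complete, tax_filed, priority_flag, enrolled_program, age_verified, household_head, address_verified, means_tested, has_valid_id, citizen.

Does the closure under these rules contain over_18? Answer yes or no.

Round 1 — rule 2, rule 5, rule 6, rule 9, rule 11, derive adult_resident, resident, has_dependent, eligible_subsidy, case_approved.
Round 2 — rule 4, rule 10, derive renewal_due, exempt_fee.
Round 3 — rule 3, rule 8, derive cond_3, eligible_tier1.
Fixed point reached. over_18 is concluded only by rule 1; rule 1 needs identity_verified (never derived).

no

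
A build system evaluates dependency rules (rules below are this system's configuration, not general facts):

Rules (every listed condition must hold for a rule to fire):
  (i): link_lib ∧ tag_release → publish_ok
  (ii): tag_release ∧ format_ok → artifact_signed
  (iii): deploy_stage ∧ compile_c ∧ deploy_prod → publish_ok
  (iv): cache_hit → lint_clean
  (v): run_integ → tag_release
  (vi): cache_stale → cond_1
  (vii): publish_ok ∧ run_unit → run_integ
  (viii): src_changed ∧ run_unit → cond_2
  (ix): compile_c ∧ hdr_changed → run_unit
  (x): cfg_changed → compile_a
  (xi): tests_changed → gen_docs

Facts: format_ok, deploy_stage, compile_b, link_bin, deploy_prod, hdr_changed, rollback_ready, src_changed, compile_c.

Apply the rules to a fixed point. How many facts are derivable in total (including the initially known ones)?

15

Round 1: (iii) [deploy_stage ∧ compile_c ∧ deploy_prod → publish_ok]; (ix) [compile_c ∧ hdr_changed → run_unit]. Adds publish_ok, run_unit.
Round 2: (vii) [publish_ok ∧ run_unit → run_integ]; (viii) [src_changed ∧ run_unit → cond_2]. Adds run_integ, cond_2.
Round 3: (v) [run_integ → tag_release]. Adds tag_release.
Round 4: (ii) [tag_release ∧ format_ok → artifact_signed]. Adds artifact_signed.
Closure: {artifact_signed, compile_b, compile_c, cond_2, deploy_prod, deploy_stage, format_ok, hdr_changed, link_bin, publish_ok, rollback_ready, run_integ, run_unit, src_changed, tag_release} — 15 facts.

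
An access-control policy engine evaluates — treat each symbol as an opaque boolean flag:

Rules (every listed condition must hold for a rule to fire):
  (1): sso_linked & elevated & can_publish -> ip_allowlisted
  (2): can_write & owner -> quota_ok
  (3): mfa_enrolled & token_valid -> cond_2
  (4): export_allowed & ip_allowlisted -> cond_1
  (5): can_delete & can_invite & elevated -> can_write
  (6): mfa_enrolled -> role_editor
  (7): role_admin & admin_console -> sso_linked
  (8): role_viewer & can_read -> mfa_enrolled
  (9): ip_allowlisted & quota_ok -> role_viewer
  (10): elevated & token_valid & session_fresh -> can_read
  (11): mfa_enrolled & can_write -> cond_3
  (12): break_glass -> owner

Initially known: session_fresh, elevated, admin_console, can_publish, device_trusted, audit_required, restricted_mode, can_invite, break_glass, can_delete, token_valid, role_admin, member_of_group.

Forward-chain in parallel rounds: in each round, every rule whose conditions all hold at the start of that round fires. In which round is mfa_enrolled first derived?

Round 1: (5) [can_delete & can_invite & elevated -> can_write]; (7) [role_admin & admin_console -> sso_linked]; (10) [elevated & token_valid & session_fresh -> can_read]; (12) [break_glass -> owner]. New: can_write, sso_linked, can_read, owner.
Round 2: (1) [sso_linked & elevated & can_publish -> ip_allowlisted]; (2) [can_write & owner -> quota_ok]. New: ip_allowlisted, quota_ok.
Round 3: (9) [ip_allowlisted & quota_ok -> role_viewer]. New: role_viewer.
Round 4: (8) [role_viewer & can_read -> mfa_enrolled]. New: mfa_enrolled.
mfa_enrolled first appears in round 4.

4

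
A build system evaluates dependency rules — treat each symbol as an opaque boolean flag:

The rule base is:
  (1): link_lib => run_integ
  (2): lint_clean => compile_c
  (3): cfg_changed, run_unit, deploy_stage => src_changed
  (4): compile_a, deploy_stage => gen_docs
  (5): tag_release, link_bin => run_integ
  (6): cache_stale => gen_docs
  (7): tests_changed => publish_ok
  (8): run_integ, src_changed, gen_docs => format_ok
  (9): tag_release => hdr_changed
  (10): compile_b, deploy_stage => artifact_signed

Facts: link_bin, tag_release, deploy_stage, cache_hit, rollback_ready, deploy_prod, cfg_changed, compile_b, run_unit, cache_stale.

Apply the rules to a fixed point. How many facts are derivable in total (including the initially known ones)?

Round 1 fires (3), (5), (6), (9), (10), giving src_changed, run_integ, gen_docs, hdr_changed, artifact_signed.
Round 2 fires (8), giving format_ok.
Closure: {artifact_signed, cache_hit, cache_stale, cfg_changed, compile_b, deploy_prod, deploy_stage, format_ok, gen_docs, hdr_changed, link_bin, rollback_ready, run_integ, run_unit, src_changed, tag_release} — 16 facts.

16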